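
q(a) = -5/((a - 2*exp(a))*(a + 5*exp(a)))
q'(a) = -5*(-5*exp(a) - 1)/((a - 2*exp(a))*(a + 5*exp(a))^2) - 5*(2*exp(a) - 1)/((a - 2*exp(a))^2*(a + 5*exp(a))) = 5*((1 - 2*exp(a))*(a + 5*exp(a)) + (a - 2*exp(a))*(5*exp(a) + 1))/((a - 2*exp(a))^2*(a + 5*exp(a))^2)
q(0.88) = 0.10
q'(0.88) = -0.19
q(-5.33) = -0.18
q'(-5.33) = -0.07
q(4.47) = 0.00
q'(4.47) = -0.00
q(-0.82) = 2.13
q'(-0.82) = -4.78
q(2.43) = 0.00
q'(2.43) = -0.01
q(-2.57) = -0.84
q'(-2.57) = -0.79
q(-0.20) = 0.70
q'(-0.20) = -1.16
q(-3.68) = -0.38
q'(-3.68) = -0.22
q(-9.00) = -0.06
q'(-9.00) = -0.01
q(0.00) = 0.50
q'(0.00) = -0.85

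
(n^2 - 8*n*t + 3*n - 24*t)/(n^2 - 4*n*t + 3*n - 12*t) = (-n + 8*t)/(-n + 4*t)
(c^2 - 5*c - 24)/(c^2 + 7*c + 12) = (c - 8)/(c + 4)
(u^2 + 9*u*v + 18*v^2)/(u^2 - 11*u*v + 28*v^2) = (u^2 + 9*u*v + 18*v^2)/(u^2 - 11*u*v + 28*v^2)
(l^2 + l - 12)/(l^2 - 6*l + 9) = (l + 4)/(l - 3)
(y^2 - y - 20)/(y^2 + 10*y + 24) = (y - 5)/(y + 6)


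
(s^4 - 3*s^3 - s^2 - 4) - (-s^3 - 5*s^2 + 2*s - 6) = s^4 - 2*s^3 + 4*s^2 - 2*s + 2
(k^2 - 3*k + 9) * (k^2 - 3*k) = k^4 - 6*k^3 + 18*k^2 - 27*k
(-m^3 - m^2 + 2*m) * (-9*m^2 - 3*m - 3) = 9*m^5 + 12*m^4 - 12*m^3 - 3*m^2 - 6*m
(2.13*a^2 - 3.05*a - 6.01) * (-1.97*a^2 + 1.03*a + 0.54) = -4.1961*a^4 + 8.2024*a^3 + 9.8484*a^2 - 7.8373*a - 3.2454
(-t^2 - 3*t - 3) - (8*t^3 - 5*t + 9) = -8*t^3 - t^2 + 2*t - 12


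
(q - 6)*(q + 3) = q^2 - 3*q - 18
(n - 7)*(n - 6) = n^2 - 13*n + 42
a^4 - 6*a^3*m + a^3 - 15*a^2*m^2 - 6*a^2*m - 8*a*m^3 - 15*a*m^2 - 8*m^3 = (a + 1)*(a - 8*m)*(a + m)^2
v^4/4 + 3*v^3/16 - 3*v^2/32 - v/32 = v*(v/4 + 1/4)*(v - 1/2)*(v + 1/4)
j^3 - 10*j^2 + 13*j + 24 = (j - 8)*(j - 3)*(j + 1)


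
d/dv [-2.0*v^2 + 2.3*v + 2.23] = 2.3 - 4.0*v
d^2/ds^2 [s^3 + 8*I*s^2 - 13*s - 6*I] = 6*s + 16*I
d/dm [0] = 0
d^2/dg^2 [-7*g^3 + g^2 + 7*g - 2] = 2 - 42*g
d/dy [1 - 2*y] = -2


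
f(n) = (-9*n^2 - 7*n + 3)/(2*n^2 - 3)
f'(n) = -4*n*(-9*n^2 - 7*n + 3)/(2*n^2 - 3)^2 + (-18*n - 7)/(2*n^2 - 3)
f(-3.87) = -3.88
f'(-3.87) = 0.09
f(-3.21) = -3.82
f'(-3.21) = 0.10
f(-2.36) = -3.76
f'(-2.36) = -0.00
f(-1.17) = 4.31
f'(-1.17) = -130.55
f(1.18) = 82.67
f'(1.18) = 1944.54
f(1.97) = -9.60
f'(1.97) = 6.97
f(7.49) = -5.08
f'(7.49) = 0.09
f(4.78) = -5.53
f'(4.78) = 0.30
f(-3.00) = -3.80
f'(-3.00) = 0.09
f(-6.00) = -4.04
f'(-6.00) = 0.06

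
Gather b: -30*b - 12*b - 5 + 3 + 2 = -42*b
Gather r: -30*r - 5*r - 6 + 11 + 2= 7 - 35*r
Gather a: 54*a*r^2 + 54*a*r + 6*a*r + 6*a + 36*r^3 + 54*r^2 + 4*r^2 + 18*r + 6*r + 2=a*(54*r^2 + 60*r + 6) + 36*r^3 + 58*r^2 + 24*r + 2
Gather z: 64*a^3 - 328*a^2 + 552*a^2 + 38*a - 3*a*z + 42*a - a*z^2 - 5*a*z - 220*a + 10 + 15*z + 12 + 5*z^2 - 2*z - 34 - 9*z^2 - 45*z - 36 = 64*a^3 + 224*a^2 - 140*a + z^2*(-a - 4) + z*(-8*a - 32) - 48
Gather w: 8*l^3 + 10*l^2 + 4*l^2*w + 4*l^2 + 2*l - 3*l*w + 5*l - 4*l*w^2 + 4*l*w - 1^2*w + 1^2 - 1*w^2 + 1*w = 8*l^3 + 14*l^2 + 7*l + w^2*(-4*l - 1) + w*(4*l^2 + l) + 1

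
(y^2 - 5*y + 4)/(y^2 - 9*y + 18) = (y^2 - 5*y + 4)/(y^2 - 9*y + 18)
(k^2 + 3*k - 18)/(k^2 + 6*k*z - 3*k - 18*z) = (k + 6)/(k + 6*z)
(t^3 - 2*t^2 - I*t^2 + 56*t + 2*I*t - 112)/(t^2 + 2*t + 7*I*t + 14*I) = (t^2 + t*(-2 - 8*I) + 16*I)/(t + 2)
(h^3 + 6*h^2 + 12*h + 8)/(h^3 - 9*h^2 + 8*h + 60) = (h^2 + 4*h + 4)/(h^2 - 11*h + 30)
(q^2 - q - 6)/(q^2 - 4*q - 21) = (-q^2 + q + 6)/(-q^2 + 4*q + 21)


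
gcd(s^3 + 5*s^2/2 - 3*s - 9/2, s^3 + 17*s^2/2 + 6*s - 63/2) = s^2 + 3*s/2 - 9/2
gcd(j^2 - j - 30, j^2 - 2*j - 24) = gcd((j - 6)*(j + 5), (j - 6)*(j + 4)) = j - 6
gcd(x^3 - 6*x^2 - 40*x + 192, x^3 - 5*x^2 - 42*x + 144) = x^2 - 2*x - 48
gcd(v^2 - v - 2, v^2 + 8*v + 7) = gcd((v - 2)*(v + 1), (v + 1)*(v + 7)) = v + 1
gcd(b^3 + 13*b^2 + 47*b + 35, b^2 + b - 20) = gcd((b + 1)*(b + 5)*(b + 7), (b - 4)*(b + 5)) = b + 5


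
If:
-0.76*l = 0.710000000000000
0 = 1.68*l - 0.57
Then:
No Solution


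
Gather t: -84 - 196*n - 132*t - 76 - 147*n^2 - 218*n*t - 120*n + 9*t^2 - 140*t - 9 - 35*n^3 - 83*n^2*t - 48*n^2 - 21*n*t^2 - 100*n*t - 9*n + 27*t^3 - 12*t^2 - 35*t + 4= -35*n^3 - 195*n^2 - 325*n + 27*t^3 + t^2*(-21*n - 3) + t*(-83*n^2 - 318*n - 307) - 165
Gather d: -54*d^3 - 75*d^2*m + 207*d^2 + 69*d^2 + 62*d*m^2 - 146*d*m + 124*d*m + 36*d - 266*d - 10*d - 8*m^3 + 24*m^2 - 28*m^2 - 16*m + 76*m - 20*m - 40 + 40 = -54*d^3 + d^2*(276 - 75*m) + d*(62*m^2 - 22*m - 240) - 8*m^3 - 4*m^2 + 40*m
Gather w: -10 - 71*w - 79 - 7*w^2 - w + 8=-7*w^2 - 72*w - 81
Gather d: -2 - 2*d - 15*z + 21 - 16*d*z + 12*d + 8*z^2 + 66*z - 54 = d*(10 - 16*z) + 8*z^2 + 51*z - 35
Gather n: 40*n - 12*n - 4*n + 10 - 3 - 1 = 24*n + 6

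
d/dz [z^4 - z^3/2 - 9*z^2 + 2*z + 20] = 4*z^3 - 3*z^2/2 - 18*z + 2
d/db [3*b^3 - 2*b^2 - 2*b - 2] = 9*b^2 - 4*b - 2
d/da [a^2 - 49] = 2*a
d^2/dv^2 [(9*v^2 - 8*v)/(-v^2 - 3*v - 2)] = 2*(35*v^3 + 54*v^2 - 48*v - 84)/(v^6 + 9*v^5 + 33*v^4 + 63*v^3 + 66*v^2 + 36*v + 8)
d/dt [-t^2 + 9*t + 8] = 9 - 2*t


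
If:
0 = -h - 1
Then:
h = -1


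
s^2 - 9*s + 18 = (s - 6)*(s - 3)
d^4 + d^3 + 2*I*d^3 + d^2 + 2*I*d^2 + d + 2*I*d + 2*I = (d + 1)*(d - I)*(d + I)*(d + 2*I)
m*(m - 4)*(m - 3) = m^3 - 7*m^2 + 12*m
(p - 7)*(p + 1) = p^2 - 6*p - 7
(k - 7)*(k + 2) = k^2 - 5*k - 14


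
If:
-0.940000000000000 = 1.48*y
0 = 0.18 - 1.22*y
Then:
No Solution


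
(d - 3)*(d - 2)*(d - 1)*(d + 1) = d^4 - 5*d^3 + 5*d^2 + 5*d - 6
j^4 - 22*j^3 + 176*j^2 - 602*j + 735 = (j - 7)^2*(j - 5)*(j - 3)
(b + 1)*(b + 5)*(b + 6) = b^3 + 12*b^2 + 41*b + 30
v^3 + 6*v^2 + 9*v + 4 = (v + 1)^2*(v + 4)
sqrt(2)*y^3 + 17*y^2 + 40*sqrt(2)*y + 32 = (y + 4*sqrt(2))^2*(sqrt(2)*y + 1)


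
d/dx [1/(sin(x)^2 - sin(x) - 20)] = (1 - 2*sin(x))*cos(x)/(sin(x) + cos(x)^2 + 19)^2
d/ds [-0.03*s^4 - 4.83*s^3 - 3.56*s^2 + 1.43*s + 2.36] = -0.12*s^3 - 14.49*s^2 - 7.12*s + 1.43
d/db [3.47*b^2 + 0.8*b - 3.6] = 6.94*b + 0.8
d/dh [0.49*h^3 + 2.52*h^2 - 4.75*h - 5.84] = 1.47*h^2 + 5.04*h - 4.75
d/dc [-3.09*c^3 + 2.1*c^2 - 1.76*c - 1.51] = -9.27*c^2 + 4.2*c - 1.76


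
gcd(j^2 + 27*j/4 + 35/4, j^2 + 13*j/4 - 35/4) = j + 5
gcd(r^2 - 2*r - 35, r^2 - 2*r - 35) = r^2 - 2*r - 35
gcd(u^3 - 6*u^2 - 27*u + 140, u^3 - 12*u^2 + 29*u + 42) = u - 7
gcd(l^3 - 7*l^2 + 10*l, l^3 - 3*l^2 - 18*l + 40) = l^2 - 7*l + 10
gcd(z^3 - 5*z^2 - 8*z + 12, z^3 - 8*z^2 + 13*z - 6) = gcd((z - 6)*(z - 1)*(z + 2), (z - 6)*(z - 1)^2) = z^2 - 7*z + 6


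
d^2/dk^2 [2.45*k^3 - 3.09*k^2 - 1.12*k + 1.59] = 14.7*k - 6.18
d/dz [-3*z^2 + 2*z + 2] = 2 - 6*z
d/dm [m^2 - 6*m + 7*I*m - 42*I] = 2*m - 6 + 7*I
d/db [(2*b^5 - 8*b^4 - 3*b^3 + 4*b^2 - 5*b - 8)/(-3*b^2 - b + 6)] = (-18*b^6 + 40*b^5 + 93*b^4 - 186*b^3 - 73*b^2 - 38)/(9*b^4 + 6*b^3 - 35*b^2 - 12*b + 36)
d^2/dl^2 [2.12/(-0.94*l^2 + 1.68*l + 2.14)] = (-3.746464*l^2 + 6.695808*l + 2.12*(1.88*l - 1.68)*(3.76*l - 3.36) + 8.529184)/(-0.94*l^2 + 1.68*l + 2.14)^3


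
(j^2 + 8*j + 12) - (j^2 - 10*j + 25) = 18*j - 13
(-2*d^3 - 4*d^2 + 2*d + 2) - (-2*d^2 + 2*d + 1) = -2*d^3 - 2*d^2 + 1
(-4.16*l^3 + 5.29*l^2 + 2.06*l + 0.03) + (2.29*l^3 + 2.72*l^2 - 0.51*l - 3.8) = -1.87*l^3 + 8.01*l^2 + 1.55*l - 3.77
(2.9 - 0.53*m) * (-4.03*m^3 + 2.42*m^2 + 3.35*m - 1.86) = 2.1359*m^4 - 12.9696*m^3 + 5.2425*m^2 + 10.7008*m - 5.394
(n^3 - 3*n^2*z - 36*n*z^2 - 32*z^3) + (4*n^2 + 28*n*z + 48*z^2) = n^3 - 3*n^2*z + 4*n^2 - 36*n*z^2 + 28*n*z - 32*z^3 + 48*z^2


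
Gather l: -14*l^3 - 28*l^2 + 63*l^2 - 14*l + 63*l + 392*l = -14*l^3 + 35*l^2 + 441*l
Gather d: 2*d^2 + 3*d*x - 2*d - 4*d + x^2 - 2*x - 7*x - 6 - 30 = 2*d^2 + d*(3*x - 6) + x^2 - 9*x - 36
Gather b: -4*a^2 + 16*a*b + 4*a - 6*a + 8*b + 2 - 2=-4*a^2 - 2*a + b*(16*a + 8)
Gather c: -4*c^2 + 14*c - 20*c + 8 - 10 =-4*c^2 - 6*c - 2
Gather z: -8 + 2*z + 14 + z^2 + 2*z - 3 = z^2 + 4*z + 3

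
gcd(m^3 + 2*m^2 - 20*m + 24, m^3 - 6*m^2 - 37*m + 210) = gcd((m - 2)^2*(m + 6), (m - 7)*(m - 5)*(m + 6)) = m + 6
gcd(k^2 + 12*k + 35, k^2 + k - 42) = k + 7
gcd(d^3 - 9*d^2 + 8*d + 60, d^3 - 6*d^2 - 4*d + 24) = d^2 - 4*d - 12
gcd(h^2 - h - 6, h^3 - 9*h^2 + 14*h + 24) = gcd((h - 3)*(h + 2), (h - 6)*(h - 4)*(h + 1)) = 1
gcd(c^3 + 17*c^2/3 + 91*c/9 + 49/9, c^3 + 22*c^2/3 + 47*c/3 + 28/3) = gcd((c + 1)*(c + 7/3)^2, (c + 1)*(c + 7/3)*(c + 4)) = c^2 + 10*c/3 + 7/3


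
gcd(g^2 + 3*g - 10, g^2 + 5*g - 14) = g - 2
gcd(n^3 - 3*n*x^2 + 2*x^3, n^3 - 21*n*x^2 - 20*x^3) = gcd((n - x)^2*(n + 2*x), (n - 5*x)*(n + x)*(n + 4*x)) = 1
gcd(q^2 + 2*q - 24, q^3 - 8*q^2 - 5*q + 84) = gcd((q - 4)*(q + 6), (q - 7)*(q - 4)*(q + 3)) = q - 4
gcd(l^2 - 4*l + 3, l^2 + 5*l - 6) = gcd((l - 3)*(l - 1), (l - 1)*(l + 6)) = l - 1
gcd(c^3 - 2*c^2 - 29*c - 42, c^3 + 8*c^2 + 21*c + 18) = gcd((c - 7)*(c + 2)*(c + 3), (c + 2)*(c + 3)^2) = c^2 + 5*c + 6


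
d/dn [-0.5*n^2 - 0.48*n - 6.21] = -1.0*n - 0.48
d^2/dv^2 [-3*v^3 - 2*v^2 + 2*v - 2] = -18*v - 4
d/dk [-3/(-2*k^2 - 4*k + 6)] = 3*(-k - 1)/(k^2 + 2*k - 3)^2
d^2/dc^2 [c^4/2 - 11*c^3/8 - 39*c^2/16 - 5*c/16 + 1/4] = 6*c^2 - 33*c/4 - 39/8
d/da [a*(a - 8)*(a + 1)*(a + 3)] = 4*a^3 - 12*a^2 - 58*a - 24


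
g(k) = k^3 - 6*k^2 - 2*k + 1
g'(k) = 3*k^2 - 12*k - 2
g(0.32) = -0.22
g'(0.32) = -5.53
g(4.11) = -39.15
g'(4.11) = -0.64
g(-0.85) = -2.25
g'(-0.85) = 10.37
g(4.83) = -35.95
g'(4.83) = 10.03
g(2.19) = -21.65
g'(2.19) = -13.89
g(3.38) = -35.69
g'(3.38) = -8.29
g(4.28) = -39.07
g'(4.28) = 1.60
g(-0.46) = 0.55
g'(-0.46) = 4.15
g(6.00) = -11.00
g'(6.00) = 34.00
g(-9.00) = -1196.00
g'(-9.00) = 349.00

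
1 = 1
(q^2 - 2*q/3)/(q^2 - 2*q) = (q - 2/3)/(q - 2)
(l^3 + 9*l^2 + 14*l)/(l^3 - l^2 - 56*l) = (l + 2)/(l - 8)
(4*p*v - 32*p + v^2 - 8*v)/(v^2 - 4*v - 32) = (4*p + v)/(v + 4)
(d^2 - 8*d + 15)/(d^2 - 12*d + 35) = (d - 3)/(d - 7)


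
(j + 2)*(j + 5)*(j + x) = j^3 + j^2*x + 7*j^2 + 7*j*x + 10*j + 10*x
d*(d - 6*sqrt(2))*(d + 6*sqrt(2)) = d^3 - 72*d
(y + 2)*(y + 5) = y^2 + 7*y + 10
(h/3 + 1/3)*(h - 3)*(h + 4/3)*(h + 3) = h^4/3 + 7*h^3/9 - 23*h^2/9 - 7*h - 4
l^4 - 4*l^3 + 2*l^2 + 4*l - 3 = (l - 3)*(l - 1)^2*(l + 1)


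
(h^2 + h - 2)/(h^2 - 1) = (h + 2)/(h + 1)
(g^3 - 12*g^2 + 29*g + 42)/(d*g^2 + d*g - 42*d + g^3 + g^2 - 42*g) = (g^2 - 6*g - 7)/(d*g + 7*d + g^2 + 7*g)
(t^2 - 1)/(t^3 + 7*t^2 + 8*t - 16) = (t + 1)/(t^2 + 8*t + 16)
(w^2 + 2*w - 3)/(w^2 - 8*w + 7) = (w + 3)/(w - 7)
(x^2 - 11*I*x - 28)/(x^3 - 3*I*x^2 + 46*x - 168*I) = (x - 7*I)/(x^2 + I*x + 42)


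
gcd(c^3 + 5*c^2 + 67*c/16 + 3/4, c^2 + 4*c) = c + 4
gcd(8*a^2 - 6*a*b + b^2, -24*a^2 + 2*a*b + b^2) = 4*a - b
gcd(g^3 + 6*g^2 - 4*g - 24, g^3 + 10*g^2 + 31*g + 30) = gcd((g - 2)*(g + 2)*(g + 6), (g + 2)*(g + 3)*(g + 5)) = g + 2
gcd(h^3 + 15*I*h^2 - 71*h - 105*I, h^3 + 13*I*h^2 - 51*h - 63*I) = h^2 + 10*I*h - 21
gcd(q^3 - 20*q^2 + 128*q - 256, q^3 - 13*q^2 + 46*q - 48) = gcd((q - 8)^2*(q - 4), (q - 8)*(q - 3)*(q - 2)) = q - 8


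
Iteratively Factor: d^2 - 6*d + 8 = (d - 2)*(d - 4)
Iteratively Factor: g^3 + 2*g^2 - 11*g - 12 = (g - 3)*(g^2 + 5*g + 4) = (g - 3)*(g + 1)*(g + 4)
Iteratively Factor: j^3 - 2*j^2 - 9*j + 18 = (j + 3)*(j^2 - 5*j + 6) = (j - 3)*(j + 3)*(j - 2)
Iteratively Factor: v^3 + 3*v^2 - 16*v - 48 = (v - 4)*(v^2 + 7*v + 12) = (v - 4)*(v + 4)*(v + 3)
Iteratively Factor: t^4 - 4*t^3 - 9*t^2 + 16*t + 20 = (t + 2)*(t^3 - 6*t^2 + 3*t + 10) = (t + 1)*(t + 2)*(t^2 - 7*t + 10) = (t - 5)*(t + 1)*(t + 2)*(t - 2)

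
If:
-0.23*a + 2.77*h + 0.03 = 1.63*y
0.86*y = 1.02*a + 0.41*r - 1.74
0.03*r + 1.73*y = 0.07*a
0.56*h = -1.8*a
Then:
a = 0.02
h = -0.05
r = 4.06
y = -0.07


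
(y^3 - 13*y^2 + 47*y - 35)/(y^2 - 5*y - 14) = (y^2 - 6*y + 5)/(y + 2)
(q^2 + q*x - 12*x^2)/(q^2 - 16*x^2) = (-q + 3*x)/(-q + 4*x)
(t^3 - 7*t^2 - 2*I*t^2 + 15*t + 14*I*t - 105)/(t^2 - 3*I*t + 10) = (t^2 + t*(-7 + 3*I) - 21*I)/(t + 2*I)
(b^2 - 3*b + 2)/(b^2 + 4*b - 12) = (b - 1)/(b + 6)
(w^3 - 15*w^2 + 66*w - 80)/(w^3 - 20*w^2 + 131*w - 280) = (w - 2)/(w - 7)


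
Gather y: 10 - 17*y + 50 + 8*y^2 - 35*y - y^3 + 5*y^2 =-y^3 + 13*y^2 - 52*y + 60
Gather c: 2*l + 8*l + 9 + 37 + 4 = 10*l + 50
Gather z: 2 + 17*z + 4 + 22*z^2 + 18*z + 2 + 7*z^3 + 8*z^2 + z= 7*z^3 + 30*z^2 + 36*z + 8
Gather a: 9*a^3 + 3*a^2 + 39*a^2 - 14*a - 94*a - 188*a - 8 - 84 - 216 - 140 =9*a^3 + 42*a^2 - 296*a - 448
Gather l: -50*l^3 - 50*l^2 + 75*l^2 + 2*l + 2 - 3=-50*l^3 + 25*l^2 + 2*l - 1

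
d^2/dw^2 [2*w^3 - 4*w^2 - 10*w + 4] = 12*w - 8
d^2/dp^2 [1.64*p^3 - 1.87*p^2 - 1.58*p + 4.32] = 9.84*p - 3.74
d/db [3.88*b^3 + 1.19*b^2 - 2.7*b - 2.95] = 11.64*b^2 + 2.38*b - 2.7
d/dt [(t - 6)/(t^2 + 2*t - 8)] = (t^2 + 2*t - 2*(t - 6)*(t + 1) - 8)/(t^2 + 2*t - 8)^2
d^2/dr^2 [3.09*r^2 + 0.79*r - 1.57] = 6.18000000000000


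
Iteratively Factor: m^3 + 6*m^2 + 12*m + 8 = (m + 2)*(m^2 + 4*m + 4) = (m + 2)^2*(m + 2)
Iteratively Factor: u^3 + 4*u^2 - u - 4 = (u - 1)*(u^2 + 5*u + 4) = (u - 1)*(u + 4)*(u + 1)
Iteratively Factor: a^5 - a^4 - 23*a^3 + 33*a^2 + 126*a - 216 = (a + 4)*(a^4 - 5*a^3 - 3*a^2 + 45*a - 54) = (a - 3)*(a + 4)*(a^3 - 2*a^2 - 9*a + 18) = (a - 3)*(a - 2)*(a + 4)*(a^2 - 9) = (a - 3)*(a - 2)*(a + 3)*(a + 4)*(a - 3)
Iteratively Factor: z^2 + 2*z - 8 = (z + 4)*(z - 2)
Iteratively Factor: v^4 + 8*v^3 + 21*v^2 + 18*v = (v + 2)*(v^3 + 6*v^2 + 9*v) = v*(v + 2)*(v^2 + 6*v + 9) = v*(v + 2)*(v + 3)*(v + 3)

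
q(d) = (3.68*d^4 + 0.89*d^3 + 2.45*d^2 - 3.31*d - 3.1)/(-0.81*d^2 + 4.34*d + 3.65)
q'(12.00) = -106.73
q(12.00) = -1283.15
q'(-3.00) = 13.45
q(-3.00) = -18.18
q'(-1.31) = 3.30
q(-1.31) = -4.17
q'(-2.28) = 8.95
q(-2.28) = -10.15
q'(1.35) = 5.15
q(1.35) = 1.41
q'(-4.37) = 23.07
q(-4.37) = -43.07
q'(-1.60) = 5.07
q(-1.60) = -5.39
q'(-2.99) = 13.39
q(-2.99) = -18.05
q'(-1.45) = 4.20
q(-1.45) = -4.70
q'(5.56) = 3276.53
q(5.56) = 1358.93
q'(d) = (1.62*d - 4.34)*(3.68*d^4 + 0.89*d^3 + 2.45*d^2 - 3.31*d - 3.1)/(-0.81*d^2 + 4.34*d + 3.65)^2 + (14.72*d^3 + 2.67*d^2 + 4.9*d - 3.31)/(-0.81*d^2 + 4.34*d + 3.65)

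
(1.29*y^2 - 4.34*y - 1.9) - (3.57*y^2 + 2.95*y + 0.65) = -2.28*y^2 - 7.29*y - 2.55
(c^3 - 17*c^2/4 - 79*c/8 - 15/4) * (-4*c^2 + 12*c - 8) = -4*c^5 + 29*c^4 - 39*c^3/2 - 139*c^2/2 + 34*c + 30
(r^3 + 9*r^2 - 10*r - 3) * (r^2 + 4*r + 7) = r^5 + 13*r^4 + 33*r^3 + 20*r^2 - 82*r - 21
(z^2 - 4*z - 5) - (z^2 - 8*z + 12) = 4*z - 17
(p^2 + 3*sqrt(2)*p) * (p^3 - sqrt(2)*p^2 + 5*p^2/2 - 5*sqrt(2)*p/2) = p^5 + 5*p^4/2 + 2*sqrt(2)*p^4 - 6*p^3 + 5*sqrt(2)*p^3 - 15*p^2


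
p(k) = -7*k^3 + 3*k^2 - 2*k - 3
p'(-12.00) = -3098.00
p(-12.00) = 12549.00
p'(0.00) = -2.00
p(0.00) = -3.00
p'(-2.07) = -104.40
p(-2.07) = 76.08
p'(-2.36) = -133.12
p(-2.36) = 110.44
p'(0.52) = -4.56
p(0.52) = -4.21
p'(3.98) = -310.77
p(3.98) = -404.75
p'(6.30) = -797.69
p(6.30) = -1646.86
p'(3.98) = -310.77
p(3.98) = -404.75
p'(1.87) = -64.21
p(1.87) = -42.02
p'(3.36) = -218.92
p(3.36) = -241.38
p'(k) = -21*k^2 + 6*k - 2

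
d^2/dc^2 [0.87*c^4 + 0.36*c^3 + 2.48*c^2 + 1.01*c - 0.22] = 10.44*c^2 + 2.16*c + 4.96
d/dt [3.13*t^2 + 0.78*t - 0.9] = 6.26*t + 0.78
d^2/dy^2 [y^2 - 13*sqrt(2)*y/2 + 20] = 2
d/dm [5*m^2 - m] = 10*m - 1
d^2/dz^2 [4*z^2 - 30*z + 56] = 8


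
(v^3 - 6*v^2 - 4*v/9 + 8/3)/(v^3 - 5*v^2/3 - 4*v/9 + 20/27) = 3*(v - 6)/(3*v - 5)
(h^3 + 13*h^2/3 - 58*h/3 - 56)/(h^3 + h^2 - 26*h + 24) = (h + 7/3)/(h - 1)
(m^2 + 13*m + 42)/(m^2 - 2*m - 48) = (m + 7)/(m - 8)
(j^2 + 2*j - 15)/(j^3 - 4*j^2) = (j^2 + 2*j - 15)/(j^2*(j - 4))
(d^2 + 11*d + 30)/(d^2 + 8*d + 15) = (d + 6)/(d + 3)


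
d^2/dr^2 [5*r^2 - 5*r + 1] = 10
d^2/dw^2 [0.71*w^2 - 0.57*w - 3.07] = 1.42000000000000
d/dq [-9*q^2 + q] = 1 - 18*q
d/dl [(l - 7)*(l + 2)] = 2*l - 5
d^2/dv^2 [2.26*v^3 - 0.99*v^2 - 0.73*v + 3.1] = 13.56*v - 1.98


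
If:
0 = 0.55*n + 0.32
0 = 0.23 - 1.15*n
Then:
No Solution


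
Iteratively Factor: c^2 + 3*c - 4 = (c + 4)*(c - 1)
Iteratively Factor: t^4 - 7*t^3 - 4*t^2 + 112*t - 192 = (t + 4)*(t^3 - 11*t^2 + 40*t - 48) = (t - 3)*(t + 4)*(t^2 - 8*t + 16) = (t - 4)*(t - 3)*(t + 4)*(t - 4)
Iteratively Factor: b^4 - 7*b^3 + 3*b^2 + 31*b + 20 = (b + 1)*(b^3 - 8*b^2 + 11*b + 20) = (b + 1)^2*(b^2 - 9*b + 20) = (b - 5)*(b + 1)^2*(b - 4)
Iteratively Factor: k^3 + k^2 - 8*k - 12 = (k - 3)*(k^2 + 4*k + 4) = (k - 3)*(k + 2)*(k + 2)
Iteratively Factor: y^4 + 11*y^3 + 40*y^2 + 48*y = (y)*(y^3 + 11*y^2 + 40*y + 48) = y*(y + 4)*(y^2 + 7*y + 12) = y*(y + 3)*(y + 4)*(y + 4)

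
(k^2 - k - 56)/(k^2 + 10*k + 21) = (k - 8)/(k + 3)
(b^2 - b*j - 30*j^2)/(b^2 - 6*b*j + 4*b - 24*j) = (b + 5*j)/(b + 4)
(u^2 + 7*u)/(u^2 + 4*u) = (u + 7)/(u + 4)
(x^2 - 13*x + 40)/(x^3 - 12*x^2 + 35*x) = (x - 8)/(x*(x - 7))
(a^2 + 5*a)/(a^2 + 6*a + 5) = a/(a + 1)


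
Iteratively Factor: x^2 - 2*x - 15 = (x + 3)*(x - 5)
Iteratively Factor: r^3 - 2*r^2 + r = (r - 1)*(r^2 - r) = r*(r - 1)*(r - 1)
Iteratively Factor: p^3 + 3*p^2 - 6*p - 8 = (p + 1)*(p^2 + 2*p - 8) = (p - 2)*(p + 1)*(p + 4)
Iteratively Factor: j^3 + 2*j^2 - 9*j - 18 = (j + 2)*(j^2 - 9) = (j - 3)*(j + 2)*(j + 3)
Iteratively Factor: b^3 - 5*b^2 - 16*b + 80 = (b - 4)*(b^2 - b - 20) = (b - 4)*(b + 4)*(b - 5)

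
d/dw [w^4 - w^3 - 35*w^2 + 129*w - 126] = 4*w^3 - 3*w^2 - 70*w + 129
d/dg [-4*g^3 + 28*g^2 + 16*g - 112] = -12*g^2 + 56*g + 16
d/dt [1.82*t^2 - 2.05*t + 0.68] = 3.64*t - 2.05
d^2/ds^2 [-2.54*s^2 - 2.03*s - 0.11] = -5.08000000000000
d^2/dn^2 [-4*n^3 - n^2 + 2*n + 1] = -24*n - 2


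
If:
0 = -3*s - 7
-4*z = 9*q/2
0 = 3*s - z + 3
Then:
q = 32/9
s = -7/3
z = -4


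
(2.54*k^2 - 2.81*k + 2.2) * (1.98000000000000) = 5.0292*k^2 - 5.5638*k + 4.356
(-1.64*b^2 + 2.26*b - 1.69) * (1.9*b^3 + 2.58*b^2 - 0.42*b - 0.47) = -3.116*b^5 + 0.0627999999999993*b^4 + 3.3086*b^3 - 4.5386*b^2 - 0.3524*b + 0.7943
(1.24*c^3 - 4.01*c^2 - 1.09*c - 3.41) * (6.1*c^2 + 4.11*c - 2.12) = 7.564*c^5 - 19.3646*c^4 - 25.7589*c^3 - 16.7797*c^2 - 11.7043*c + 7.2292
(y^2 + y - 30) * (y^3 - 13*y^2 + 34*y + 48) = y^5 - 12*y^4 - 9*y^3 + 472*y^2 - 972*y - 1440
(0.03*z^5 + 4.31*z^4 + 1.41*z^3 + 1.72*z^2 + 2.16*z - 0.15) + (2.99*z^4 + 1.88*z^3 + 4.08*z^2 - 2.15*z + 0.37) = 0.03*z^5 + 7.3*z^4 + 3.29*z^3 + 5.8*z^2 + 0.0100000000000002*z + 0.22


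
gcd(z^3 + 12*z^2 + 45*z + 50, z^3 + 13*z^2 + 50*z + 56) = z + 2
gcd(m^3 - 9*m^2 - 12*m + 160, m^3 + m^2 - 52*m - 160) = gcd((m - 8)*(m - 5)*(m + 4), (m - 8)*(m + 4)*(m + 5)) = m^2 - 4*m - 32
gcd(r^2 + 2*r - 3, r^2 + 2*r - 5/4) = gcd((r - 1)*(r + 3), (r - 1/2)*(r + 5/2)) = 1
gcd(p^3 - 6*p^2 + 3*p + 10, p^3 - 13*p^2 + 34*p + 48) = p + 1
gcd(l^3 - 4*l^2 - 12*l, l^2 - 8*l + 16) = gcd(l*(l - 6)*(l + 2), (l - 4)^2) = 1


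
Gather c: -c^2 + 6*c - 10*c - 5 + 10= -c^2 - 4*c + 5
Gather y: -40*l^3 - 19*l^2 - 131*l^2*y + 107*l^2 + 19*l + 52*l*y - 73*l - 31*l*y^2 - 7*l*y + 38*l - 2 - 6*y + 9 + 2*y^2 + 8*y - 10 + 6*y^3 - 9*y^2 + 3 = -40*l^3 + 88*l^2 - 16*l + 6*y^3 + y^2*(-31*l - 7) + y*(-131*l^2 + 45*l + 2)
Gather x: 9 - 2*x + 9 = 18 - 2*x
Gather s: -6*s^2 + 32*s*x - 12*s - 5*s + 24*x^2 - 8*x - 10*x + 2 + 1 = -6*s^2 + s*(32*x - 17) + 24*x^2 - 18*x + 3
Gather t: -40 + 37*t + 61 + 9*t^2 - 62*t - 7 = 9*t^2 - 25*t + 14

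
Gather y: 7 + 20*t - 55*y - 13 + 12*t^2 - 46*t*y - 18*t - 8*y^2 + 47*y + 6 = 12*t^2 + 2*t - 8*y^2 + y*(-46*t - 8)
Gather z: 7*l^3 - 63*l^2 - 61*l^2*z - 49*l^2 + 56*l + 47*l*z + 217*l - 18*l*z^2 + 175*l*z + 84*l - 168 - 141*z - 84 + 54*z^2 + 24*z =7*l^3 - 112*l^2 + 357*l + z^2*(54 - 18*l) + z*(-61*l^2 + 222*l - 117) - 252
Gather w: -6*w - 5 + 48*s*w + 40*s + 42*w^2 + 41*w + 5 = 40*s + 42*w^2 + w*(48*s + 35)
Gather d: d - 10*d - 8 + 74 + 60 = 126 - 9*d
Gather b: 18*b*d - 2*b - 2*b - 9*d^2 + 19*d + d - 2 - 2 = b*(18*d - 4) - 9*d^2 + 20*d - 4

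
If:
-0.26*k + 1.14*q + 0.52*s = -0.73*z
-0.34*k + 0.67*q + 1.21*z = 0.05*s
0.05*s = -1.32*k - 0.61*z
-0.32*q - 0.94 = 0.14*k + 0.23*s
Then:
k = -4.58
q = -15.65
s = 20.48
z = 8.23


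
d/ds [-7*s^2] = -14*s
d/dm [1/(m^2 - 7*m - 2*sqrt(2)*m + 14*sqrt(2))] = (-2*m + 2*sqrt(2) + 7)/(m^2 - 7*m - 2*sqrt(2)*m + 14*sqrt(2))^2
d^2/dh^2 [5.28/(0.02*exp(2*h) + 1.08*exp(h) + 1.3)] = (5.28*(0.04*exp(h) + 1.08)*(0.08*exp(h) + 2.16)*exp(h) - (0.4224*exp(h) + 5.7024)*(0.02*exp(2*h) + 1.08*exp(h) + 1.3))*exp(h)/(0.02*exp(2*h) + 1.08*exp(h) + 1.3)^3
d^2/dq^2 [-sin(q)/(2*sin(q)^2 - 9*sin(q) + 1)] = (4*sin(q)^5 + 18*sin(q)^4 - 20*sin(q)^3 + 9*sin(q)^2 + 13*sin(q) - 18)/(-9*sin(q) - cos(2*q) + 2)^3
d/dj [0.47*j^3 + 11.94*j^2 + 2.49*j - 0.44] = 1.41*j^2 + 23.88*j + 2.49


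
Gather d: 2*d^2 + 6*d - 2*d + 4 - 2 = 2*d^2 + 4*d + 2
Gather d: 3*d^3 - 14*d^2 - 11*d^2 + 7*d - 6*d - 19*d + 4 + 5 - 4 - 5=3*d^3 - 25*d^2 - 18*d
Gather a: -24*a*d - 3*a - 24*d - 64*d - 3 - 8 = a*(-24*d - 3) - 88*d - 11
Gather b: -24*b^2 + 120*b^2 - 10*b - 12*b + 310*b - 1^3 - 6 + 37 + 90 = 96*b^2 + 288*b + 120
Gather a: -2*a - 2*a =-4*a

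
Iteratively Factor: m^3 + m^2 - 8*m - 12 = (m - 3)*(m^2 + 4*m + 4) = (m - 3)*(m + 2)*(m + 2)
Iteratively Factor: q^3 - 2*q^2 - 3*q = (q)*(q^2 - 2*q - 3) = q*(q + 1)*(q - 3)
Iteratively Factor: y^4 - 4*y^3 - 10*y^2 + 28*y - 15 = (y + 3)*(y^3 - 7*y^2 + 11*y - 5) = (y - 5)*(y + 3)*(y^2 - 2*y + 1) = (y - 5)*(y - 1)*(y + 3)*(y - 1)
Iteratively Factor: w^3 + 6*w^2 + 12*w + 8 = (w + 2)*(w^2 + 4*w + 4) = (w + 2)^2*(w + 2)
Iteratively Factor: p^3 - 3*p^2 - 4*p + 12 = (p - 2)*(p^2 - p - 6) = (p - 3)*(p - 2)*(p + 2)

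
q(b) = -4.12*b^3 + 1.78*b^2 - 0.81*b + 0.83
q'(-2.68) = -99.13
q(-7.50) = 1845.16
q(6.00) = -829.87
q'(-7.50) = -722.76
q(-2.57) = 84.60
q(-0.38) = 1.62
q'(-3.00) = -122.73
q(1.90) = -22.54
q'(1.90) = -38.67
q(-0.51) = 2.25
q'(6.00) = -424.41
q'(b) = -12.36*b^2 + 3.56*b - 0.81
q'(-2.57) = -91.60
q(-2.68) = 95.09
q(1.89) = -22.16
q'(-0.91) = -14.28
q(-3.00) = 130.52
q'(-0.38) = -3.95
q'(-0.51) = -5.84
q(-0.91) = 6.15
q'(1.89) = -38.23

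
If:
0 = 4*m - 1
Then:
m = 1/4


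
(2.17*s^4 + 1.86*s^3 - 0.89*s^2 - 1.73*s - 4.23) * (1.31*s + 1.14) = 2.8427*s^5 + 4.9104*s^4 + 0.9545*s^3 - 3.2809*s^2 - 7.5135*s - 4.8222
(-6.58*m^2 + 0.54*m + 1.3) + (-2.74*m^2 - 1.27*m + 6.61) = -9.32*m^2 - 0.73*m + 7.91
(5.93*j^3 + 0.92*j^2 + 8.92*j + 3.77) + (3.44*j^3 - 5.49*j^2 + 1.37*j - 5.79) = 9.37*j^3 - 4.57*j^2 + 10.29*j - 2.02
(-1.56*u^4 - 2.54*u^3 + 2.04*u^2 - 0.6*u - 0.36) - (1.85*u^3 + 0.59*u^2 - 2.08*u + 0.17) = -1.56*u^4 - 4.39*u^3 + 1.45*u^2 + 1.48*u - 0.53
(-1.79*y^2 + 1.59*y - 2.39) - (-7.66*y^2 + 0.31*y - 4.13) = 5.87*y^2 + 1.28*y + 1.74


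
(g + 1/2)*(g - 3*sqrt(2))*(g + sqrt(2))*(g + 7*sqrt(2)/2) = g^4 + g^3/2 + 3*sqrt(2)*g^3/2 - 20*g^2 + 3*sqrt(2)*g^2/4 - 21*sqrt(2)*g - 10*g - 21*sqrt(2)/2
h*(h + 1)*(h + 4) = h^3 + 5*h^2 + 4*h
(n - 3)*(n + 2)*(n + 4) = n^3 + 3*n^2 - 10*n - 24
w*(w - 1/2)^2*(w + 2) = w^4 + w^3 - 7*w^2/4 + w/2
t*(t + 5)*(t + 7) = t^3 + 12*t^2 + 35*t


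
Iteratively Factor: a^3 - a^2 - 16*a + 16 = (a + 4)*(a^2 - 5*a + 4) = (a - 1)*(a + 4)*(a - 4)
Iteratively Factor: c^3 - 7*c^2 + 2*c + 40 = (c + 2)*(c^2 - 9*c + 20) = (c - 5)*(c + 2)*(c - 4)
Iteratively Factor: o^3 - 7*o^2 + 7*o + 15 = (o - 5)*(o^2 - 2*o - 3) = (o - 5)*(o + 1)*(o - 3)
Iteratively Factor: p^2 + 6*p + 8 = (p + 2)*(p + 4)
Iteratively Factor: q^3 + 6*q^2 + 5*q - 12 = (q + 3)*(q^2 + 3*q - 4) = (q - 1)*(q + 3)*(q + 4)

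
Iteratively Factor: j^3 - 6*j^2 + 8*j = (j - 4)*(j^2 - 2*j) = j*(j - 4)*(j - 2)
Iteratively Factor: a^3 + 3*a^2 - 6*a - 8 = (a - 2)*(a^2 + 5*a + 4) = (a - 2)*(a + 1)*(a + 4)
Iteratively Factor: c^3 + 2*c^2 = (c)*(c^2 + 2*c) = c*(c + 2)*(c)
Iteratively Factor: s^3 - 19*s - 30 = (s + 2)*(s^2 - 2*s - 15) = (s + 2)*(s + 3)*(s - 5)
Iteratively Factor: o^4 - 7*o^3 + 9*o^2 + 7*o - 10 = (o - 2)*(o^3 - 5*o^2 - o + 5) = (o - 2)*(o + 1)*(o^2 - 6*o + 5) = (o - 5)*(o - 2)*(o + 1)*(o - 1)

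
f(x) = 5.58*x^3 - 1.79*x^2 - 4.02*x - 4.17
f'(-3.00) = 157.38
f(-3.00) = -158.88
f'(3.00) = 135.90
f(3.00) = 118.32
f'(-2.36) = 97.66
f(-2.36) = -78.00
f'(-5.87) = 593.80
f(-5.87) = -1170.87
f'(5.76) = 530.75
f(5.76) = 979.64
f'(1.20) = 15.79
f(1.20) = -1.93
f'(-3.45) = 207.58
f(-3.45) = -240.74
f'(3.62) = 202.39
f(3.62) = 222.52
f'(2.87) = 123.59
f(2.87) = 101.46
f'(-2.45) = 105.23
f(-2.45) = -87.13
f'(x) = 16.74*x^2 - 3.58*x - 4.02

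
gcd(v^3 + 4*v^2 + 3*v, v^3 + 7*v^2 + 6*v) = v^2 + v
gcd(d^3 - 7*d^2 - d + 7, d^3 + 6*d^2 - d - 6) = d^2 - 1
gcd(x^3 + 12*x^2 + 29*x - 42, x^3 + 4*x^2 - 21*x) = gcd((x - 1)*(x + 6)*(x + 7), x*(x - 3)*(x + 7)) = x + 7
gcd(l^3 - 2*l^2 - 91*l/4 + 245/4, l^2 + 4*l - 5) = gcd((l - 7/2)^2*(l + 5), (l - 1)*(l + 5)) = l + 5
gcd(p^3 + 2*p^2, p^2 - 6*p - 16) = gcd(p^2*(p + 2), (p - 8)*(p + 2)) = p + 2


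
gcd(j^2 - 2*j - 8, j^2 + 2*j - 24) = j - 4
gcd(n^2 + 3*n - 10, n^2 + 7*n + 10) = n + 5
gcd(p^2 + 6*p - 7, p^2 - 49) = p + 7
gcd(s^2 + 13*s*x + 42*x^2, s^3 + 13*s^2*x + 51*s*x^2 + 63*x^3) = s + 7*x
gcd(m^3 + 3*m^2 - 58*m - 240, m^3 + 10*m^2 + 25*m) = m + 5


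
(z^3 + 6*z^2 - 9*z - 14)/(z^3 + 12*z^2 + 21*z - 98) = (z + 1)/(z + 7)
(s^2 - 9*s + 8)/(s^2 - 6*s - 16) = (s - 1)/(s + 2)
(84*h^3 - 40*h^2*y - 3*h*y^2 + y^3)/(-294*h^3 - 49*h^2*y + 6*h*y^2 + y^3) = (-2*h + y)/(7*h + y)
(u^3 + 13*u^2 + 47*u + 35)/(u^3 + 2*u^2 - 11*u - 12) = (u^2 + 12*u + 35)/(u^2 + u - 12)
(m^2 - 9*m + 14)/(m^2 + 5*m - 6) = (m^2 - 9*m + 14)/(m^2 + 5*m - 6)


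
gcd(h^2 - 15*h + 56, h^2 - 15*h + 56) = h^2 - 15*h + 56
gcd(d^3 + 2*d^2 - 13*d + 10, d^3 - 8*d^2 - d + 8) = d - 1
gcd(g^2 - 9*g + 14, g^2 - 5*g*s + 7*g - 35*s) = 1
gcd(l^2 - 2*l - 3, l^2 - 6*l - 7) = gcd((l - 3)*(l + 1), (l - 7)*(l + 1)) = l + 1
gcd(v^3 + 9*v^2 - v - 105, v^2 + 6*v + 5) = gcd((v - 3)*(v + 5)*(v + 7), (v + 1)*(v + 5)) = v + 5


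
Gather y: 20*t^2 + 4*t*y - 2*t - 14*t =20*t^2 + 4*t*y - 16*t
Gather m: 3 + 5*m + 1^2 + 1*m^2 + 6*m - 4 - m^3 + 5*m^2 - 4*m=-m^3 + 6*m^2 + 7*m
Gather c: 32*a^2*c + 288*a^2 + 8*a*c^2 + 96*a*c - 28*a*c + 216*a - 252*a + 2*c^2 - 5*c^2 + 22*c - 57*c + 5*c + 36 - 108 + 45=288*a^2 - 36*a + c^2*(8*a - 3) + c*(32*a^2 + 68*a - 30) - 27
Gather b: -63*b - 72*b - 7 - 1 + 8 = -135*b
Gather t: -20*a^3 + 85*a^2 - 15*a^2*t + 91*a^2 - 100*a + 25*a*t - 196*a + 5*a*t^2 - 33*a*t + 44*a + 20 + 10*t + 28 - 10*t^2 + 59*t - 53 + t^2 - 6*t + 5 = -20*a^3 + 176*a^2 - 252*a + t^2*(5*a - 9) + t*(-15*a^2 - 8*a + 63)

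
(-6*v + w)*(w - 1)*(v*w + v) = -6*v^2*w^2 + 6*v^2 + v*w^3 - v*w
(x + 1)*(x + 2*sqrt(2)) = x^2 + x + 2*sqrt(2)*x + 2*sqrt(2)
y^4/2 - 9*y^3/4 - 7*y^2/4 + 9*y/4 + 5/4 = (y/2 + 1/4)*(y - 5)*(y - 1)*(y + 1)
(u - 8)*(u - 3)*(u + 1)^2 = u^4 - 9*u^3 + 3*u^2 + 37*u + 24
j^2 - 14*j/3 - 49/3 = (j - 7)*(j + 7/3)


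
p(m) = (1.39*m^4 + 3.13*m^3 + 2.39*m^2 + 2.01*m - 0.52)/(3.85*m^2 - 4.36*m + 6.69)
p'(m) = (4.36 - 7.7*m)*(1.39*m^4 + 3.13*m^3 + 2.39*m^2 + 2.01*m - 0.52)/(3.85*m^2 - 4.36*m + 6.69)^2 + (5.56*m^3 + 9.39*m^2 + 4.78*m + 2.01)/(3.85*m^2 - 4.36*m + 6.69) = (10.703*m^5 - 6.13069999999999*m^4 + 9.9028*m^3 + 44.6602*m^2 + 35.9822*m + 11.1797)/(14.8225*m^4 - 33.572*m^3 + 70.5226*m^2 - 58.3368*m + 44.7561)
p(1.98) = 4.45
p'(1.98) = 3.27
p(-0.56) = -0.13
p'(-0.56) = 0.02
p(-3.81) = 1.85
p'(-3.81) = -1.58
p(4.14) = 12.43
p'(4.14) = 4.30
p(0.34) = 0.10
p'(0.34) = 0.91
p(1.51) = 2.92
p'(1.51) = 3.21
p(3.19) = 8.63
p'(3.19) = 3.72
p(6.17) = 22.58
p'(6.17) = 5.70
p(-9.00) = 19.60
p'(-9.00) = -5.28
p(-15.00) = 64.28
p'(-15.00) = -9.61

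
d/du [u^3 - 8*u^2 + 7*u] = 3*u^2 - 16*u + 7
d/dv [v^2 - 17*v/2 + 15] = 2*v - 17/2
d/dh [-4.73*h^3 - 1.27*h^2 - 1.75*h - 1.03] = -14.19*h^2 - 2.54*h - 1.75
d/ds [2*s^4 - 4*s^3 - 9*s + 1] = 8*s^3 - 12*s^2 - 9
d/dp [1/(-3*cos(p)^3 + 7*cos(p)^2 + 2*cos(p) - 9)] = 16*(-9*cos(p)^2 + 14*cos(p) + 2)*sin(p)/(cos(p) - 14*cos(2*p) + 3*cos(3*p) + 22)^2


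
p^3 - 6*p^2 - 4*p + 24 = (p - 6)*(p - 2)*(p + 2)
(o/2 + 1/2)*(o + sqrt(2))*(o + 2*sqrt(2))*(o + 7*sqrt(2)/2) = o^4/2 + o^3/2 + 13*sqrt(2)*o^3/4 + 13*sqrt(2)*o^2/4 + 25*o^2/2 + 7*sqrt(2)*o + 25*o/2 + 7*sqrt(2)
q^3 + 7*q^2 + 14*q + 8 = (q + 1)*(q + 2)*(q + 4)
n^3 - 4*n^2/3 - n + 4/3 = (n - 4/3)*(n - 1)*(n + 1)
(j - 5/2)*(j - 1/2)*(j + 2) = j^3 - j^2 - 19*j/4 + 5/2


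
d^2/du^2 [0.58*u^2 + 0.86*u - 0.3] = 1.16000000000000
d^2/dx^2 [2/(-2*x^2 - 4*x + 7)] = 8*(2*x^2 + 4*x - 8*(x + 1)^2 - 7)/(2*x^2 + 4*x - 7)^3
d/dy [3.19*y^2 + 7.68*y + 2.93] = 6.38*y + 7.68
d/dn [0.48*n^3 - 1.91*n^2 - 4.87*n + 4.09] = 1.44*n^2 - 3.82*n - 4.87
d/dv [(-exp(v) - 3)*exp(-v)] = 3*exp(-v)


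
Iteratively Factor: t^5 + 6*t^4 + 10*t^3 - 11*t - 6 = (t + 1)*(t^4 + 5*t^3 + 5*t^2 - 5*t - 6) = (t + 1)*(t + 3)*(t^3 + 2*t^2 - t - 2) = (t + 1)^2*(t + 3)*(t^2 + t - 2) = (t - 1)*(t + 1)^2*(t + 3)*(t + 2)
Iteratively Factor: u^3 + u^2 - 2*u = (u + 2)*(u^2 - u) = u*(u + 2)*(u - 1)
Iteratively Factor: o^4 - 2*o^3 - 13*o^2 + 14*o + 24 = (o + 1)*(o^3 - 3*o^2 - 10*o + 24) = (o - 4)*(o + 1)*(o^2 + o - 6) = (o - 4)*(o - 2)*(o + 1)*(o + 3)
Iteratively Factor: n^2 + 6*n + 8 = (n + 2)*(n + 4)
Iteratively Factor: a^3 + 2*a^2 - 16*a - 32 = (a + 4)*(a^2 - 2*a - 8) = (a + 2)*(a + 4)*(a - 4)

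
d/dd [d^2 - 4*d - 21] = 2*d - 4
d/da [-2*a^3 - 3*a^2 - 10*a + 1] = -6*a^2 - 6*a - 10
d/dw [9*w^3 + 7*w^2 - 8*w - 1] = 27*w^2 + 14*w - 8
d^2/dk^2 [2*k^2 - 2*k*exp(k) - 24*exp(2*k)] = -2*k*exp(k) - 96*exp(2*k) - 4*exp(k) + 4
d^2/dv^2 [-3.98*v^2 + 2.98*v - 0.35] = -7.96000000000000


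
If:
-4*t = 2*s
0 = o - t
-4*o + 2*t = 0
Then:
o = 0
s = 0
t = 0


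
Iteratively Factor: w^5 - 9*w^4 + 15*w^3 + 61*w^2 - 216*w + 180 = (w - 2)*(w^4 - 7*w^3 + w^2 + 63*w - 90) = (w - 2)^2*(w^3 - 5*w^2 - 9*w + 45) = (w - 2)^2*(w + 3)*(w^2 - 8*w + 15) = (w - 3)*(w - 2)^2*(w + 3)*(w - 5)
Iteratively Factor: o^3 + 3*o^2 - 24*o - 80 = (o + 4)*(o^2 - o - 20) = (o + 4)^2*(o - 5)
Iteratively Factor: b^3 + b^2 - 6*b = (b - 2)*(b^2 + 3*b) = b*(b - 2)*(b + 3)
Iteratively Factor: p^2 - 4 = (p - 2)*(p + 2)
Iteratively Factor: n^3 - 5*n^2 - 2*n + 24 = (n - 3)*(n^2 - 2*n - 8) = (n - 3)*(n + 2)*(n - 4)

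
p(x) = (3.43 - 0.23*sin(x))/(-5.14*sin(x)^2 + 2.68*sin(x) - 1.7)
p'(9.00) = -2.34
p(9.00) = -2.27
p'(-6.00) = 0.50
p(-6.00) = -2.49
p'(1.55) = 0.03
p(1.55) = -0.77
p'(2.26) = -1.55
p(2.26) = -1.21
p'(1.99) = -0.73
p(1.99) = -0.91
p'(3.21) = 3.08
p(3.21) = -1.81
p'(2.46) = -2.39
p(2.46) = -1.60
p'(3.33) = 2.67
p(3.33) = -1.46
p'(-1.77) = 0.10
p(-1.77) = -0.39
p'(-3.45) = -0.92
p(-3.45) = -2.47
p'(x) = (3.43 - 0.23*sin(x))*(10.28*sin(x)*cos(x) - 2.68*cos(x))/(-5.14*sin(x)^2 + 2.68*sin(x) - 1.7)^2 - 0.23*cos(x)/(-5.14*sin(x)^2 + 2.68*sin(x) - 1.7)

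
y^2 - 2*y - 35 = (y - 7)*(y + 5)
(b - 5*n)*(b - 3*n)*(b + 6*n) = b^3 - 2*b^2*n - 33*b*n^2 + 90*n^3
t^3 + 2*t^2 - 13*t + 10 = (t - 2)*(t - 1)*(t + 5)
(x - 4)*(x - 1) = x^2 - 5*x + 4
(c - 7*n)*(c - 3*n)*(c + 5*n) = c^3 - 5*c^2*n - 29*c*n^2 + 105*n^3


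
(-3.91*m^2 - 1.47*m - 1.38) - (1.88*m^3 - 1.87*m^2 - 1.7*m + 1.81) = -1.88*m^3 - 2.04*m^2 + 0.23*m - 3.19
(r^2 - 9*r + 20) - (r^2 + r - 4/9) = 184/9 - 10*r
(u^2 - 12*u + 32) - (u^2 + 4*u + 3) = 29 - 16*u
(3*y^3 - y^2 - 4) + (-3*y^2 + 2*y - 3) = 3*y^3 - 4*y^2 + 2*y - 7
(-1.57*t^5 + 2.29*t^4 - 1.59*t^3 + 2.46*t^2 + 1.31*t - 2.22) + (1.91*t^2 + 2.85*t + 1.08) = -1.57*t^5 + 2.29*t^4 - 1.59*t^3 + 4.37*t^2 + 4.16*t - 1.14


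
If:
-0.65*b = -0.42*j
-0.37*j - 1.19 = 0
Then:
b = -2.08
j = -3.22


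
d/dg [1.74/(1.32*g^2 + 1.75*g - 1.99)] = (-4.5936*g - 3.045)/(1.32*g^2 + 1.75*g - 1.99)^2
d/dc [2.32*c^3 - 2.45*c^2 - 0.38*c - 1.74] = 6.96*c^2 - 4.9*c - 0.38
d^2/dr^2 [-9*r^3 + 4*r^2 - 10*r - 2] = 8 - 54*r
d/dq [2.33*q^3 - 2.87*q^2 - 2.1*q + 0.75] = 6.99*q^2 - 5.74*q - 2.1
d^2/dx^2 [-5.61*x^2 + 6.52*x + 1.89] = -11.2200000000000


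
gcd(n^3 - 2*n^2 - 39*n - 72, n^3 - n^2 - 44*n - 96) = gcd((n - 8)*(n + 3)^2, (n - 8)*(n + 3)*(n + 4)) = n^2 - 5*n - 24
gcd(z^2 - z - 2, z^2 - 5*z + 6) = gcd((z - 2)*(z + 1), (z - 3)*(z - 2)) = z - 2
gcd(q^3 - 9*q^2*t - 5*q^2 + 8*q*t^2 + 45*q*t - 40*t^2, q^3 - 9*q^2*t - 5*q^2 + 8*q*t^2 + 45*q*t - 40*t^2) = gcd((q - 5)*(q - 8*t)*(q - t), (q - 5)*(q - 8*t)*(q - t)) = q^3 - 9*q^2*t - 5*q^2 + 8*q*t^2 + 45*q*t - 40*t^2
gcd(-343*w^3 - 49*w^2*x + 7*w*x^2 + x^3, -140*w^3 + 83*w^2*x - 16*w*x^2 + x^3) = -7*w + x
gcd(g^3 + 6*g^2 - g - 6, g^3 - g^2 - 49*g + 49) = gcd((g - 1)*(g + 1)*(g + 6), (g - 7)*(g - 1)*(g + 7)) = g - 1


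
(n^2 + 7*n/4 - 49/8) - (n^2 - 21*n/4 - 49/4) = 7*n + 49/8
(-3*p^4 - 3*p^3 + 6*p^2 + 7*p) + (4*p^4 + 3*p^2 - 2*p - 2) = p^4 - 3*p^3 + 9*p^2 + 5*p - 2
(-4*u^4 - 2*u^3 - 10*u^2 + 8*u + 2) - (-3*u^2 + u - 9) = -4*u^4 - 2*u^3 - 7*u^2 + 7*u + 11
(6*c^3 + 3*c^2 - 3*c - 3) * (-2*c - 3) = -12*c^4 - 24*c^3 - 3*c^2 + 15*c + 9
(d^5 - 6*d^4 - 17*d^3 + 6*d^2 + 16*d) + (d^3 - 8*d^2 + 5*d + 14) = d^5 - 6*d^4 - 16*d^3 - 2*d^2 + 21*d + 14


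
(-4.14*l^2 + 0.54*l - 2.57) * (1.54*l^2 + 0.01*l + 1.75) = -6.3756*l^4 + 0.7902*l^3 - 11.1974*l^2 + 0.9193*l - 4.4975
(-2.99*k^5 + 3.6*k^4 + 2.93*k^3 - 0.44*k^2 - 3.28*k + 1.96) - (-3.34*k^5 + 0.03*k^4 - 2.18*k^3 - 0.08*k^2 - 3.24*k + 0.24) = 0.35*k^5 + 3.57*k^4 + 5.11*k^3 - 0.36*k^2 - 0.0399999999999996*k + 1.72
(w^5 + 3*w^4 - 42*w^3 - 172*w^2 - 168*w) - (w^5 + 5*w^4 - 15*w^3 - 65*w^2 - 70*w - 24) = -2*w^4 - 27*w^3 - 107*w^2 - 98*w + 24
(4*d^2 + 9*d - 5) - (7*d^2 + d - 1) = -3*d^2 + 8*d - 4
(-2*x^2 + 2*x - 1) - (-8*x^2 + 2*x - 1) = 6*x^2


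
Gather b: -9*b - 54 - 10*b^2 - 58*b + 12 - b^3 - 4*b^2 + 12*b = -b^3 - 14*b^2 - 55*b - 42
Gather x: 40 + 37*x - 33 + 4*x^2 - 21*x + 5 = 4*x^2 + 16*x + 12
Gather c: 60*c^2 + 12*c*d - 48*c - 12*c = 60*c^2 + c*(12*d - 60)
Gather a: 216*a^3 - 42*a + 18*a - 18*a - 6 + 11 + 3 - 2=216*a^3 - 42*a + 6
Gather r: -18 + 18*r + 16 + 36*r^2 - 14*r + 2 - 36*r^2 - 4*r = 0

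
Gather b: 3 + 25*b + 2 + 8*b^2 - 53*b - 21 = 8*b^2 - 28*b - 16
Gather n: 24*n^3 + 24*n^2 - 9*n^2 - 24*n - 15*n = 24*n^3 + 15*n^2 - 39*n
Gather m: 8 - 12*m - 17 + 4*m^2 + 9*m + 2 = 4*m^2 - 3*m - 7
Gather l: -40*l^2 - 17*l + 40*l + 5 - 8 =-40*l^2 + 23*l - 3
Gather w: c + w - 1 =c + w - 1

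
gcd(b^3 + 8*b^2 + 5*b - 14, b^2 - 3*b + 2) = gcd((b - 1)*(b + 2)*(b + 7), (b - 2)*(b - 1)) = b - 1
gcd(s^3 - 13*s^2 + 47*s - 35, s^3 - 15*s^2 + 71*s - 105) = s^2 - 12*s + 35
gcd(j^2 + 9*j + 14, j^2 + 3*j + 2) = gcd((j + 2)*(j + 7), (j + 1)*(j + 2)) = j + 2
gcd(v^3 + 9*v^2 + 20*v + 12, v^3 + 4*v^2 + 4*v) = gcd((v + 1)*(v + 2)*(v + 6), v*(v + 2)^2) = v + 2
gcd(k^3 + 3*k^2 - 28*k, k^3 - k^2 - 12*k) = k^2 - 4*k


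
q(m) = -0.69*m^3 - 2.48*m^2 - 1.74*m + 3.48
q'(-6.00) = -46.50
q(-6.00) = 73.68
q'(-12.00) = -240.30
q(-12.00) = 859.56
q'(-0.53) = 0.31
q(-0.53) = 3.81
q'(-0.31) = -0.40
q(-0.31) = 3.80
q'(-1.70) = 0.71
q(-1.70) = 2.66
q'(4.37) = -62.95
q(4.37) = -109.07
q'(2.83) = -32.36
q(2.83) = -36.95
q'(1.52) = -14.06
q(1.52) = -7.32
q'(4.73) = -71.51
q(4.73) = -133.25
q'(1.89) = -18.51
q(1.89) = -13.33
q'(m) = -2.07*m^2 - 4.96*m - 1.74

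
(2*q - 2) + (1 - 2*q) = -1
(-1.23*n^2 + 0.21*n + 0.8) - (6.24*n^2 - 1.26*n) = -7.47*n^2 + 1.47*n + 0.8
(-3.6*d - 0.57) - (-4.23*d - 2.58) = 0.63*d + 2.01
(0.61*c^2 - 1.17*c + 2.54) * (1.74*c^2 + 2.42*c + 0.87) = 1.0614*c^4 - 0.5596*c^3 + 2.1189*c^2 + 5.1289*c + 2.2098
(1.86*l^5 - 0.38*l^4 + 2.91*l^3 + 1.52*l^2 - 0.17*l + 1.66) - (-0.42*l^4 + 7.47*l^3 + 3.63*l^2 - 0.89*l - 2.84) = 1.86*l^5 + 0.04*l^4 - 4.56*l^3 - 2.11*l^2 + 0.72*l + 4.5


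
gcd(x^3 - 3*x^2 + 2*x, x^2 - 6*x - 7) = 1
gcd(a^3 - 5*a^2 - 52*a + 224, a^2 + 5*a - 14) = a + 7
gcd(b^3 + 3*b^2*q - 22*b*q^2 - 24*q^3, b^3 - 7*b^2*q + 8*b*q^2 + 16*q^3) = -b^2 + 3*b*q + 4*q^2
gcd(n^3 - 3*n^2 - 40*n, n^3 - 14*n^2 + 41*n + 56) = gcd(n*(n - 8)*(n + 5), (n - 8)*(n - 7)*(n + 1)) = n - 8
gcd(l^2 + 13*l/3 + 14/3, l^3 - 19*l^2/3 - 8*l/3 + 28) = l + 2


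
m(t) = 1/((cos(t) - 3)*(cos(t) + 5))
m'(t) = sin(t)/((cos(t) - 3)*(cos(t) + 5)^2) + sin(t)/((cos(t) - 3)^2*(cos(t) + 5))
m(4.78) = -0.07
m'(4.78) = -0.01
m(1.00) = -0.07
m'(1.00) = 0.01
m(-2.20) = -0.06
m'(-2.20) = -0.00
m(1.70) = -0.07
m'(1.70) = 0.01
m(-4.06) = -0.06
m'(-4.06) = 0.00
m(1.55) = -0.07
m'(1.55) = 0.01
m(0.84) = -0.08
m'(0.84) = 0.01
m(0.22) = -0.08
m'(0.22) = 0.01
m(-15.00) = -0.06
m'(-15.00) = 0.00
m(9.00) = -0.06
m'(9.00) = 0.00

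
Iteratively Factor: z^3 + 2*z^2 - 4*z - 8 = (z + 2)*(z^2 - 4) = (z + 2)^2*(z - 2)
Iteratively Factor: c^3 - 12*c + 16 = (c - 2)*(c^2 + 2*c - 8) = (c - 2)^2*(c + 4)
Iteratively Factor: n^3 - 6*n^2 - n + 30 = (n - 3)*(n^2 - 3*n - 10) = (n - 5)*(n - 3)*(n + 2)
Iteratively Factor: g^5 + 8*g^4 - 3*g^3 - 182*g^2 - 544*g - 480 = (g + 2)*(g^4 + 6*g^3 - 15*g^2 - 152*g - 240) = (g + 2)*(g + 4)*(g^3 + 2*g^2 - 23*g - 60) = (g + 2)*(g + 4)^2*(g^2 - 2*g - 15) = (g - 5)*(g + 2)*(g + 4)^2*(g + 3)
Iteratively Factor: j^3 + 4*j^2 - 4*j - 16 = (j + 2)*(j^2 + 2*j - 8) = (j - 2)*(j + 2)*(j + 4)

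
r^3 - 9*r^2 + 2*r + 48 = (r - 8)*(r - 3)*(r + 2)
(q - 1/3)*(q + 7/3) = q^2 + 2*q - 7/9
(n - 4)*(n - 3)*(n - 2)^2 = n^4 - 11*n^3 + 44*n^2 - 76*n + 48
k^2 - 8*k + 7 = (k - 7)*(k - 1)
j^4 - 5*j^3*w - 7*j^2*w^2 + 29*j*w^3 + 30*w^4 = (j - 5*w)*(j - 3*w)*(j + w)*(j + 2*w)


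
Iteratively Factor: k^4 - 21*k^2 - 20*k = (k)*(k^3 - 21*k - 20) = k*(k - 5)*(k^2 + 5*k + 4) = k*(k - 5)*(k + 1)*(k + 4)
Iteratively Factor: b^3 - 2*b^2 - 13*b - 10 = (b - 5)*(b^2 + 3*b + 2) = (b - 5)*(b + 2)*(b + 1)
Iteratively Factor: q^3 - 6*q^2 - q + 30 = (q + 2)*(q^2 - 8*q + 15) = (q - 3)*(q + 2)*(q - 5)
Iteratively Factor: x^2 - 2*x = (x - 2)*(x)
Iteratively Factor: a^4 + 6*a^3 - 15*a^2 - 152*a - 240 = (a + 4)*(a^3 + 2*a^2 - 23*a - 60) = (a + 3)*(a + 4)*(a^2 - a - 20) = (a + 3)*(a + 4)^2*(a - 5)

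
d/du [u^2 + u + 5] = 2*u + 1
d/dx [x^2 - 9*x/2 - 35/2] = 2*x - 9/2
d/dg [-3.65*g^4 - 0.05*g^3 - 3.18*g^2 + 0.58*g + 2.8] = -14.6*g^3 - 0.15*g^2 - 6.36*g + 0.58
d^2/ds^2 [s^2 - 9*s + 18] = 2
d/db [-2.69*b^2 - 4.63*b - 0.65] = -5.38*b - 4.63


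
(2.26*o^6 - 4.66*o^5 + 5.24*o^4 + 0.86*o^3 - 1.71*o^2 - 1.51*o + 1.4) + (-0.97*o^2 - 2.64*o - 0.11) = 2.26*o^6 - 4.66*o^5 + 5.24*o^4 + 0.86*o^3 - 2.68*o^2 - 4.15*o + 1.29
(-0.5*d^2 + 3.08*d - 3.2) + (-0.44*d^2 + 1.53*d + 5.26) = -0.94*d^2 + 4.61*d + 2.06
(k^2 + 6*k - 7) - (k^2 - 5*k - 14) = 11*k + 7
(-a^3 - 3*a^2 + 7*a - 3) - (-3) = -a^3 - 3*a^2 + 7*a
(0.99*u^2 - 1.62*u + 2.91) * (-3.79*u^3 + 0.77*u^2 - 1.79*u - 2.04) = -3.7521*u^5 + 6.9021*u^4 - 14.0484*u^3 + 3.1209*u^2 - 1.9041*u - 5.9364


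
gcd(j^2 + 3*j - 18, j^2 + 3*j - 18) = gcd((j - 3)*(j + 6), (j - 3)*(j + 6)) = j^2 + 3*j - 18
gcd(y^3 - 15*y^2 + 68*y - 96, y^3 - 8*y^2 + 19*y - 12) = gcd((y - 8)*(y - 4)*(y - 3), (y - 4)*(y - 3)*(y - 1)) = y^2 - 7*y + 12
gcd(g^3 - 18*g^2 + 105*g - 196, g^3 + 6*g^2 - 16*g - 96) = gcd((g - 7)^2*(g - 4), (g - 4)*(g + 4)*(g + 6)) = g - 4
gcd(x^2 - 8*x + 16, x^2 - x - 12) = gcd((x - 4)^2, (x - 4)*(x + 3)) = x - 4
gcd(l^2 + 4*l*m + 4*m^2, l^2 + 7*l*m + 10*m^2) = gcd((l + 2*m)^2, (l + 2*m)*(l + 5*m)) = l + 2*m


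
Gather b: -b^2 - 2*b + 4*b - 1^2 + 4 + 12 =-b^2 + 2*b + 15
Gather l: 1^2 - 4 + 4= 1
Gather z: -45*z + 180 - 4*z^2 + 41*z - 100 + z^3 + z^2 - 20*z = z^3 - 3*z^2 - 24*z + 80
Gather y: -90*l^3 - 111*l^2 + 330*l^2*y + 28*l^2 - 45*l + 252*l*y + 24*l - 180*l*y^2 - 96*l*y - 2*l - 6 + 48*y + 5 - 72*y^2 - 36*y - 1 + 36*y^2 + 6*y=-90*l^3 - 83*l^2 - 23*l + y^2*(-180*l - 36) + y*(330*l^2 + 156*l + 18) - 2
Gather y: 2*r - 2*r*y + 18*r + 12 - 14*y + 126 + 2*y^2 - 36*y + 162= 20*r + 2*y^2 + y*(-2*r - 50) + 300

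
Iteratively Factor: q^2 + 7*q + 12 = (q + 3)*(q + 4)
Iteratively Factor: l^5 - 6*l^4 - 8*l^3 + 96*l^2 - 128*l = (l)*(l^4 - 6*l^3 - 8*l^2 + 96*l - 128) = l*(l - 4)*(l^3 - 2*l^2 - 16*l + 32) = l*(l - 4)*(l + 4)*(l^2 - 6*l + 8) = l*(l - 4)^2*(l + 4)*(l - 2)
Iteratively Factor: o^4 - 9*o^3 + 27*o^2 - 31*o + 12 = (o - 1)*(o^3 - 8*o^2 + 19*o - 12) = (o - 1)^2*(o^2 - 7*o + 12) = (o - 3)*(o - 1)^2*(o - 4)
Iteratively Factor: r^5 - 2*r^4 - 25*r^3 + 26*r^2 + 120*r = (r)*(r^4 - 2*r^3 - 25*r^2 + 26*r + 120) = r*(r - 5)*(r^3 + 3*r^2 - 10*r - 24) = r*(r - 5)*(r + 2)*(r^2 + r - 12) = r*(r - 5)*(r + 2)*(r + 4)*(r - 3)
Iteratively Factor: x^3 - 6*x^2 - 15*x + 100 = (x - 5)*(x^2 - x - 20) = (x - 5)*(x + 4)*(x - 5)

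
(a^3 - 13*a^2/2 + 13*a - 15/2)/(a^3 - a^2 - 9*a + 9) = (a - 5/2)/(a + 3)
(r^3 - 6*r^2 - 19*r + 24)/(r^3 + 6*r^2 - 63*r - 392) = (r^2 + 2*r - 3)/(r^2 + 14*r + 49)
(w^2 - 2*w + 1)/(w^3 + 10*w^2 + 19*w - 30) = (w - 1)/(w^2 + 11*w + 30)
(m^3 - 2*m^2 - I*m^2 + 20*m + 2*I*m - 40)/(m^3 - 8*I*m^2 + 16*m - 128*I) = (m^2 - m*(2 + 5*I) + 10*I)/(m^2 - 12*I*m - 32)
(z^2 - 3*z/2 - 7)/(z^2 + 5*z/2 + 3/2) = (2*z^2 - 3*z - 14)/(2*z^2 + 5*z + 3)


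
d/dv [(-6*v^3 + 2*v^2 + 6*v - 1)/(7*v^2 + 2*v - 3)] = 2*(-21*v^4 - 12*v^3 + 8*v^2 + v - 8)/(49*v^4 + 28*v^3 - 38*v^2 - 12*v + 9)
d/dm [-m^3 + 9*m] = 9 - 3*m^2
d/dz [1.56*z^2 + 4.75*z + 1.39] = 3.12*z + 4.75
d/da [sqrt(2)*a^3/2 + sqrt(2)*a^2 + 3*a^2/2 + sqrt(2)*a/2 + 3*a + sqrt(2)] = 3*sqrt(2)*a^2/2 + 2*sqrt(2)*a + 3*a + sqrt(2)/2 + 3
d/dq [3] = 0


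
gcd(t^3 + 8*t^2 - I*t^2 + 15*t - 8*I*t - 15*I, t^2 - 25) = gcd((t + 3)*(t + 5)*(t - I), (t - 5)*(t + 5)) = t + 5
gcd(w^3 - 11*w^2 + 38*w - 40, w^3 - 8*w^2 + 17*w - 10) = w^2 - 7*w + 10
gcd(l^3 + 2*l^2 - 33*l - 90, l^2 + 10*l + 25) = l + 5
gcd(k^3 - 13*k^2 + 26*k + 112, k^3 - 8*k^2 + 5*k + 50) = k + 2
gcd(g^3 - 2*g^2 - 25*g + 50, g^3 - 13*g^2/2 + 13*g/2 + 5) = g^2 - 7*g + 10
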